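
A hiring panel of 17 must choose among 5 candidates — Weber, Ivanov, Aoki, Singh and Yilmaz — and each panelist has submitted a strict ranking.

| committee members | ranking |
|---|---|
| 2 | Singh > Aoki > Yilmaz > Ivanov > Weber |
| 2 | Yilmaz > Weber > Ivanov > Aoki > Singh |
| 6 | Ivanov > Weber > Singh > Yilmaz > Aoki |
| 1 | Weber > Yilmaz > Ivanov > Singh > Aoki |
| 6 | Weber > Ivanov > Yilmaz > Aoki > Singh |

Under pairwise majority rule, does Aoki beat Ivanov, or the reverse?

Ivanov

Ballots ranking Aoki above Ivanov: 2.
Ballots ranking Ivanov above Aoki: 17 − 2 = 15.
Ivanov wins the head-to-head 15–2.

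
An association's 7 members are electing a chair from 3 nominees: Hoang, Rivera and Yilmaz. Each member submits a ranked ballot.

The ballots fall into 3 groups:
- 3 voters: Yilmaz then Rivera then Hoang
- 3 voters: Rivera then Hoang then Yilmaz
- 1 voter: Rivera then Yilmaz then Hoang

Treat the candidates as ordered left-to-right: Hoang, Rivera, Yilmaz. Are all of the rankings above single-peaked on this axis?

Axis positions: Hoang=1, Rivera=2, Yilmaz=3.
Group 1 (peak Yilmaz at position 3): ranking walks positions 3-2-1, expanding outward from the peak — single-peaked.
Group 2 (peak Rivera at position 2): ranking walks positions 2-1-3, expanding outward from the peak — single-peaked.
Group 3 (peak Rivera at position 2): ranking walks positions 2-3-1, expanding outward from the peak — single-peaked.
Every ranking is single-peaked on this axis.

yes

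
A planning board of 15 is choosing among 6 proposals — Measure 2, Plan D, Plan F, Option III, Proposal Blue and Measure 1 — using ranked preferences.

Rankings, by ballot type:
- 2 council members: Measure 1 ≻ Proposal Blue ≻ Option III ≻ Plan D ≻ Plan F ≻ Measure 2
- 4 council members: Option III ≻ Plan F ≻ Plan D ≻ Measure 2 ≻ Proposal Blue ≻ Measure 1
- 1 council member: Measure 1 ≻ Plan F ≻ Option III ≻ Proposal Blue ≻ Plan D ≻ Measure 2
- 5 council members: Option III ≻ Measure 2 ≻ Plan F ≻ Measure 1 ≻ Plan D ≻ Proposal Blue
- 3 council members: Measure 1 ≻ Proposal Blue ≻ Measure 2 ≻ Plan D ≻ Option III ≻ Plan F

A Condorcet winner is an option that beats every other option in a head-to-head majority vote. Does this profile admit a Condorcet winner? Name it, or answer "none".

Pairwise majorities:
Measure 2 vs Plan D: Measure 2 preferred on 5+3 = 8 ballots; Measure 2 wins 8–7.
Measure 2 vs Plan F: Measure 2 preferred on 5+3 = 8 ballots; Measure 2 wins 8–7.
Measure 2 vs Option III: 3 for Measure 2, 12 for Option III — Option III by 12–3.
Measure 2 vs Proposal Blue: 9 to 6, Measure 2.
Measure 2 vs Measure 1: Measure 2 preferred on 4+5 = 9 ballots; Measure 2 wins 9–6.
Plan D vs Plan F: Plan D preferred on 2+3 = 5 ballots; Plan F wins 10–5.
Plan D vs Option III: Plan D is ranked higher on 3 ballots, Option III on 12. Option III wins 12–3.
Plan D vs Proposal Blue: 4+5 = 9 for Plan D, 6 for Proposal Blue — Plan D by 9–6.
Plan D vs Measure 1: Plan D preferred on 4 ballots; Measure 1 wins 11–4.
Plan F vs Option III: Plan F is ranked higher on 1 ballot, Option III on 14. Option III wins 14–1.
Plan F vs Proposal Blue: 4+1+5 = 10 for Plan F, 5 for Proposal Blue — Plan F by 10–5.
Plan F vs Measure 1: Plan F is ranked higher on 4+5 = 9 ballots, Measure 1 on 6. Plan F wins 9–6.
Option III vs Proposal Blue: Option III preferred on 4+1+5 = 10 ballots; Option III wins 10–5.
Option III vs Measure 1: 4+5 = 9 for Option III, 6 for Measure 1 — Option III by 9–6.
Proposal Blue vs Measure 1: 4 to 11, Measure 1.
Only Option III has no losses; Option III is the Condorcet winner.

Option III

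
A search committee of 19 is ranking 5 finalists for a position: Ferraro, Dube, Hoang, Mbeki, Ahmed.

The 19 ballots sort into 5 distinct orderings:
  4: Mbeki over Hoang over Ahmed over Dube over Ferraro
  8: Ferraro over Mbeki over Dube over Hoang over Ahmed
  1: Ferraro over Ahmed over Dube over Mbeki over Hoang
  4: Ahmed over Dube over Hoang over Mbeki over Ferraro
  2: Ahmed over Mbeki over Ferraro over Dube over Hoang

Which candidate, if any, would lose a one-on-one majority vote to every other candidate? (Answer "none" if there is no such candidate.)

none

Pairwise majorities:
Ferraro vs Dube: Ferraro wins 11–8.
Ferraro vs Hoang: 8+1+2 = 11 for Ferraro, 8 for Hoang — Ferraro by 11–8.
Ferraro vs Mbeki: Ferraro is ranked higher on 8+1 = 9 ballots, Mbeki on 10. Mbeki wins 10–9.
Ferraro vs Ahmed: Ahmed, 10–9.
Dube vs Hoang: Dube wins 15–4.
Dube–Mbeki: Mbeki 14–5.
Dube vs Ahmed: Ahmed, 11–8.
Hoang vs Mbeki: Mbeki, 15–4.
Hoang–Ahmed: Hoang 12–7.
Mbeki vs Ahmed: Mbeki is ranked higher on 4+8 = 12 ballots, Ahmed on 7. Mbeki wins 12–7.
Every candidate wins at least one matchup (Ferraro beats Dube; Dube beats Hoang; Hoang beats Ahmed; Mbeki beats Ferraro; Ahmed beats Ferraro), so there is no Condorcet loser.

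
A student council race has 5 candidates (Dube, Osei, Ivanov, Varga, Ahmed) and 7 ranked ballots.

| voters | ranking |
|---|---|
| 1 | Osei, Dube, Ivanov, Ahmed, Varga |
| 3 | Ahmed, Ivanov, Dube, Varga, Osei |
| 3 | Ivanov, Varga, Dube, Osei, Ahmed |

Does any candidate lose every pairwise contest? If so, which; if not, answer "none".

Pairwise majorities:
Dube vs Osei: Dube, 6–1.
Dube vs Ivanov: 1 to 6, Ivanov.
Dube vs Varga: 1+3 = 4 for Dube, 3 for Varga — Dube by 4–3.
Dube vs Ahmed: Dube wins 4–3.
Osei vs Ivanov: Ivanov wins 6–1.
Osei vs Varga: Varga, 6–1.
Osei vs Ahmed: 1+3 = 4 for Osei, 3 for Ahmed — Osei by 4–3.
Ivanov vs Varga: Ivanov, 7–0.
Ivanov vs Ahmed: 1+3 = 4 for Ivanov, 3 for Ahmed — Ivanov by 4–3.
Varga vs Ahmed: Ahmed, 4–3.
Every candidate wins at least one matchup (Dube beats Osei; Osei beats Ahmed; Ivanov beats Dube; Varga beats Osei; Ahmed beats Varga), so there is no Condorcet loser.

none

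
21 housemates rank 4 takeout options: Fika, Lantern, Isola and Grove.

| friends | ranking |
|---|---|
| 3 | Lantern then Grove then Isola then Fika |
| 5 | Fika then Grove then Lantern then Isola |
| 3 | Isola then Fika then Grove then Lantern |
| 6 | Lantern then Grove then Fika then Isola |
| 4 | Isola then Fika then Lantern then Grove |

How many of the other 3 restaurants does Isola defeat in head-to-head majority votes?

Isola against each rival (21 friends):
Isola vs Fika: Isola preferred on 3+3+4 = 10 ballots; Fika wins 11–10.
Isola vs Lantern: 3+4 = 7 for Isola, 14 for Lantern — Lantern by 14–7.
Isola–Grove: Grove 14–7.
Isola beats no one; loses to Fika, Lantern, Grove — 0 pairwise wins.

0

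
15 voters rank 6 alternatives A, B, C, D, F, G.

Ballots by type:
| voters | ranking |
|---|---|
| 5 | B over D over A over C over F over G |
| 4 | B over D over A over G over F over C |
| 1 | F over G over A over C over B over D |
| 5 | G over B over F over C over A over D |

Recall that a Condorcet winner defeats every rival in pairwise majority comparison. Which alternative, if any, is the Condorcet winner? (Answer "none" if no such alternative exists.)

B

Pairwise majorities:
A vs B: A is ranked higher on 1 ballot, B on 14. B wins 14–1.
A vs C: 10 to 5, A.
A vs D: A is ranked higher on 1+5 = 6 ballots, D on 9. D wins 9–6.
A vs F: 9 to 6, A.
A vs G: A is ranked higher on 5+4 = 9 ballots, G on 6. A wins 9–6.
B vs C: 14 to 1, B.
B vs D: 5+4+1+5 = 15 for B, 0 for D — B by 15–0.
B vs F: B preferred on 5+4+5 = 14 ballots; B wins 14–1.
B vs G: 9 to 6, B.
C vs D: 1+5 = 6 for C, 9 for D — D by 9–6.
C vs F: C is ranked higher on 5 ballots, F on 10. F wins 10–5.
C vs G: C preferred on 5 ballots; G wins 10–5.
D vs F: 5+4 = 9 for D, 6 for F — D by 9–6.
D vs G: D is ranked higher on 5+4 = 9 ballots, G on 6. D wins 9–6.
F vs G: 6 to 9, G.
B defeats every rival head-to-head and is the Condorcet winner.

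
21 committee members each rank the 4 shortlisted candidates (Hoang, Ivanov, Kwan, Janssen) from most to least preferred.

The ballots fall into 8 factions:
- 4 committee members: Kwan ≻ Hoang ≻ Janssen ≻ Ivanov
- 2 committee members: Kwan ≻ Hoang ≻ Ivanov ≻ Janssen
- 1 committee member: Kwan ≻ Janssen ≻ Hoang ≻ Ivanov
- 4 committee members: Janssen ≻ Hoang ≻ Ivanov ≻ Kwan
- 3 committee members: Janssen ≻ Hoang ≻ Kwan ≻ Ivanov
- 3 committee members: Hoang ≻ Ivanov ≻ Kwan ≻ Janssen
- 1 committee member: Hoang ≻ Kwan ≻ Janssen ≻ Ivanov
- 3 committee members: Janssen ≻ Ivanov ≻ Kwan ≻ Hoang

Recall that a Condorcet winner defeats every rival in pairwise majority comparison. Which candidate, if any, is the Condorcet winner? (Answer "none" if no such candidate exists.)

Pairwise majorities:
Hoang vs Ivanov: Hoang, 18–3.
Hoang vs Kwan: Hoang wins 11–10.
Hoang vs Janssen: Janssen wins 11–10.
Ivanov vs Kwan: Kwan wins 11–10.
Ivanov vs Janssen: Janssen, 16–5.
Kwan vs Janssen: Kwan, 11–10.
No candidate is unbeaten: Hoang loses to Janssen; Ivanov loses to Hoang; Kwan loses to Hoang; Janssen loses to Kwan. In particular Hoang beats Kwan beats Janssen beats Hoang is a majority cycle — no Condorcet winner exists.

none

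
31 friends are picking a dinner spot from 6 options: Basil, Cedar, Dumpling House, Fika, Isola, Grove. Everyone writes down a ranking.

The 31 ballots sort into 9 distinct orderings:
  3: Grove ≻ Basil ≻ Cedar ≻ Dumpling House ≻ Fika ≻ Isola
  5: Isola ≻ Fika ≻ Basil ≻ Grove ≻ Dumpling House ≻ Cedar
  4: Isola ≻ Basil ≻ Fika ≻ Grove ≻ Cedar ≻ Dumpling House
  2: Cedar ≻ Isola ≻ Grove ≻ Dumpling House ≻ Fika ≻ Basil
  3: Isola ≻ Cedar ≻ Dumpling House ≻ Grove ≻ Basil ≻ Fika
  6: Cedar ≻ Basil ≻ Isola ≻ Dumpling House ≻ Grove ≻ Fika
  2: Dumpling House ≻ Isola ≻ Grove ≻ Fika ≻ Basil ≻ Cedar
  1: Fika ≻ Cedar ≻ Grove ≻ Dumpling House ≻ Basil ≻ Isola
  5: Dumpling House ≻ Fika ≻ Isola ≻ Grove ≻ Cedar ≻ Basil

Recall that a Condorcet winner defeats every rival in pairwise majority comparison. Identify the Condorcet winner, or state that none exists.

Isola

Head-to-head results (31 friends):
Basil vs Cedar: Cedar wins 17–14.
Basil–Dumpling House: Basil 18–13.
Basil vs Fika: Basil wins 16–15.
Basil–Isola: Isola 21–10.
Basil vs Grove: Grove wins 16–15.
Cedar vs Dumpling House: Cedar wins 19–12.
Cedar vs Fika: Fika, 17–14.
Cedar vs Isola: Isola, 19–12.
Cedar vs Grove: Grove wins 19–12.
Dumpling House vs Fika: Dumpling House wins 21–10.
Dumpling House–Isola: Isola 20–11.
Dumpling House vs Grove: Dumpling House wins 16–15.
Fika vs Isola: Isola, 22–9.
Fika vs Grove: Grove wins 16–15.
Isola vs Grove: Isola wins 27–4.
Isola defeats every rival head-to-head and is the Condorcet winner.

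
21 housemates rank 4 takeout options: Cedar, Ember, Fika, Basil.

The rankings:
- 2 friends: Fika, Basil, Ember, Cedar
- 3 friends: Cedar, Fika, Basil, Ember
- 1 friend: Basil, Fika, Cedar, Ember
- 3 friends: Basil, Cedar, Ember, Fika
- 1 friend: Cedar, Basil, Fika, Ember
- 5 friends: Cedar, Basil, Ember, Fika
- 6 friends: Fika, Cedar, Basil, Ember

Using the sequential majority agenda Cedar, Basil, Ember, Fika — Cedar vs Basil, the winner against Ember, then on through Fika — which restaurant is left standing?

Round 1: Cedar vs Basil — 15–6, Cedar advances.
Round 2: Cedar vs Ember — 19–2, Cedar advances.
Round 3: Cedar vs Fika — 12–9, Cedar advances.
The agenda winner is Cedar.

Cedar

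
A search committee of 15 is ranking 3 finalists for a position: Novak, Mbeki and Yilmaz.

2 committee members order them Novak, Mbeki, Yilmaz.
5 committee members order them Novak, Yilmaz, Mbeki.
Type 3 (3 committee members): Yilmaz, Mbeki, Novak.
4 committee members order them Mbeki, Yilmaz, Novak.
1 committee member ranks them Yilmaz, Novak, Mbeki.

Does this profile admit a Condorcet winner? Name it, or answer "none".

Yilmaz

Check each pair by majority over 15 ballots:
Novak vs Mbeki: 2+5+1 = 8 for Novak, 7 for Mbeki — Novak by 8–7.
Novak vs Yilmaz: 7 to 8, Yilmaz.
Mbeki vs Yilmaz: 6 to 9, Yilmaz.
Yilmaz wins every pairwise contest, so Yilmaz is the Condorcet winner.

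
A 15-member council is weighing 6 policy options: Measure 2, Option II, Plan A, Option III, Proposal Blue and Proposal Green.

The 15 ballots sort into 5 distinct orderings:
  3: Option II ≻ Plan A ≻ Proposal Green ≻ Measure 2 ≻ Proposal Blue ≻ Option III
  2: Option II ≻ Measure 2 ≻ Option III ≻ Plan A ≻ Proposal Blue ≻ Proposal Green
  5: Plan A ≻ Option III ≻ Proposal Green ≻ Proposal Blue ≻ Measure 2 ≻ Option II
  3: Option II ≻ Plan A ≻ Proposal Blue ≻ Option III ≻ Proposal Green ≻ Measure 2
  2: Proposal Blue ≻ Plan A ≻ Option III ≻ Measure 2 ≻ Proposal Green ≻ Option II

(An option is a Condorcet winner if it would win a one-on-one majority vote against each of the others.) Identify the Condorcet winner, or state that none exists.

Check each pair by majority over 15 ballots:
Measure 2 vs Option II: 5+2 = 7 for Measure 2, 8 for Option II — Option II by 8–7.
Measure 2 vs Plan A: 2 for Measure 2, 13 for Plan A — Plan A by 13–2.
Measure 2 vs Option III: Measure 2 preferred on 3+2 = 5 ballots; Option III wins 10–5.
Measure 2 vs Proposal Blue: Measure 2 preferred on 3+2 = 5 ballots; Proposal Blue wins 10–5.
Measure 2 vs Proposal Green: 4 to 11, Proposal Green.
Option II vs Plan A: 3+2+3 = 8 for Option II, 7 for Plan A — Option II by 8–7.
Option II vs Option III: Option II is ranked higher on 3+2+3 = 8 ballots, Option III on 7. Option II wins 8–7.
Option II vs Proposal Blue: 3+2+3 = 8 for Option II, 7 for Proposal Blue — Option II by 8–7.
Option II vs Proposal Green: Option II is ranked higher on 3+2+3 = 8 ballots, Proposal Green on 7. Option II wins 8–7.
Plan A vs Option III: Plan A is ranked higher on 3+5+3+2 = 13 ballots, Option III on 2. Plan A wins 13–2.
Plan A vs Proposal Blue: 3+2+5+3 = 13 for Plan A, 2 for Proposal Blue — Plan A by 13–2.
Plan A vs Proposal Green: 3+2+5+3+2 = 15 for Plan A, 0 for Proposal Green — Plan A by 15–0.
Option III vs Proposal Blue: Option III is ranked higher on 2+5 = 7 ballots, Proposal Blue on 8. Proposal Blue wins 8–7.
Option III vs Proposal Green: 12 to 3, Option III.
Proposal Blue vs Proposal Green: 2+3+2 = 7 for Proposal Blue, 8 for Proposal Green — Proposal Green by 8–7.
Option II beats each of Measure 2, Plan A, Option III, Proposal Blue, Proposal Green — Option II is the Condorcet winner.

Option II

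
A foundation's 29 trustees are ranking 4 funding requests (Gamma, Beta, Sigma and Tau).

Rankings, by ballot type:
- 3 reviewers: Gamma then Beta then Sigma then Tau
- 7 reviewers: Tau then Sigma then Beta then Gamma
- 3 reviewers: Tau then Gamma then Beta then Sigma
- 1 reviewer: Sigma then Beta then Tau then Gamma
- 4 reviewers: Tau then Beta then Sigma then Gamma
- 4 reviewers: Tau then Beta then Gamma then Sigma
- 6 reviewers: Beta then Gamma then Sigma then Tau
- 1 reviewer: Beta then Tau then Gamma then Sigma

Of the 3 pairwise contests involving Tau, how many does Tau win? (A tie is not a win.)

3

Tau against each rival (29 reviewers):
Tau vs Gamma: Tau, 20–9.
Tau vs Beta: Tau, 18–11.
Tau vs Sigma: Tau, 19–10.
Tau beats Gamma, Beta, Sigma — 3 pairwise wins.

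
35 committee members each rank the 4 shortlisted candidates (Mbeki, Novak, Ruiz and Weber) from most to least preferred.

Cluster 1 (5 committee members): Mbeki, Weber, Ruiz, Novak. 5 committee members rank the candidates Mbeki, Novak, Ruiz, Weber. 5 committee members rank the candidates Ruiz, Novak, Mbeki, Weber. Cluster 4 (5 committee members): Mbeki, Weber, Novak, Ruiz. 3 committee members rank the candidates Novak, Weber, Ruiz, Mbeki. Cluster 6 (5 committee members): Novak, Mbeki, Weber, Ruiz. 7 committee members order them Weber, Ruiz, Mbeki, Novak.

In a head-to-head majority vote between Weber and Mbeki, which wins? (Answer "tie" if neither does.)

Ballots ranking Weber above Mbeki: 3 + 7 = 10.
Ballots ranking Mbeki above Weber: 35 − 10 = 25.
Mbeki wins the head-to-head 25–10.

Mbeki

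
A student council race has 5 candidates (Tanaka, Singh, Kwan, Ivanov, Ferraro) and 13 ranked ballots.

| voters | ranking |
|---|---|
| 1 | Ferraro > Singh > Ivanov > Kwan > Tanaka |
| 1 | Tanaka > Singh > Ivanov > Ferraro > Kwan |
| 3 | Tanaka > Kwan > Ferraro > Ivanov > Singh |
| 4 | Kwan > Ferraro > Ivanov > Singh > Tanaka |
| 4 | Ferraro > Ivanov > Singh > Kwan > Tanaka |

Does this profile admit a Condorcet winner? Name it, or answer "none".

Head-to-head results (13 voters):
Tanaka vs Singh: Tanaka preferred on 1+3 = 4 ballots; Singh wins 9–4.
Tanaka vs Kwan: 1+3 = 4 for Tanaka, 9 for Kwan — Kwan by 9–4.
Tanaka–Ivanov: Ivanov 9–4.
Tanaka vs Ferraro: Tanaka is ranked higher on 1+3 = 4 ballots, Ferraro on 9. Ferraro wins 9–4.
Singh vs Kwan: Kwan, 7–6.
Singh vs Ivanov: Ivanov wins 11–2.
Singh vs Ferraro: Ferraro, 12–1.
Kwan vs Ivanov: Kwan wins 7–6.
Kwan–Ferraro: Kwan 7–6.
Ivanov vs Ferraro: Ferraro wins 12–1.
Kwan beats each of Tanaka, Singh, Ivanov, Ferraro — Kwan is the Condorcet winner.

Kwan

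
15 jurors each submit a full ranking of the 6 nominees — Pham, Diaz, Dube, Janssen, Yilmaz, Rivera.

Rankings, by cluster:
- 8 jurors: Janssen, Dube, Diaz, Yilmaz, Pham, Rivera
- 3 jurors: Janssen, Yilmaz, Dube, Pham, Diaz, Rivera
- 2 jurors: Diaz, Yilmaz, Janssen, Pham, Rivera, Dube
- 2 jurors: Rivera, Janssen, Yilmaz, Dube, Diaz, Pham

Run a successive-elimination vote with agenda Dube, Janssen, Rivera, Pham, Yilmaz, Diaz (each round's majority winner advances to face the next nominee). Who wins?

Janssen

Round 1: Dube vs Janssen — 0–15, Janssen advances.
Round 2: Janssen vs Rivera — 13–2, Janssen advances.
Round 3: Janssen vs Pham — 15–0, Janssen advances.
Round 4: Janssen vs Yilmaz — 13–2, Janssen advances.
Round 5: Janssen vs Diaz — 13–2, Janssen advances.
The agenda winner is Janssen.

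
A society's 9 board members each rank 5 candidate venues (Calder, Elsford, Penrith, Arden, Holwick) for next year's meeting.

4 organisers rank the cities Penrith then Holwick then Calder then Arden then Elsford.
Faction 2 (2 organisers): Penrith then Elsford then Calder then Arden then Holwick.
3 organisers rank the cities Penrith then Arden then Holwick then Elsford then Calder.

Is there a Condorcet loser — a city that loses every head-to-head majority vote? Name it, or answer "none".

Head-to-head results (9 organisers):
Calder vs Elsford: 4 for Calder, 5 for Elsford — Elsford by 5–4.
Calder vs Penrith: Calder preferred on 0 ballots; Penrith wins 9–0.
Calder vs Arden: Calder wins 6–3.
Calder–Holwick: Holwick 7–2.
Elsford–Penrith: Penrith 9–0.
Elsford–Arden: Arden 7–2.
Elsford vs Holwick: 2 to 7, Holwick.
Penrith vs Arden: 4+2+3 = 9 for Penrith, 0 for Arden — Penrith by 9–0.
Penrith vs Holwick: Penrith is ranked higher on 4+2+3 = 9 ballots, Holwick on 0. Penrith wins 9–0.
Arden vs Holwick: Arden wins 5–4.
Every city wins at least one matchup (Calder beats Arden; Elsford beats Calder; Penrith beats Calder; Arden beats Elsford; Holwick beats Calder), so there is no Condorcet loser.

none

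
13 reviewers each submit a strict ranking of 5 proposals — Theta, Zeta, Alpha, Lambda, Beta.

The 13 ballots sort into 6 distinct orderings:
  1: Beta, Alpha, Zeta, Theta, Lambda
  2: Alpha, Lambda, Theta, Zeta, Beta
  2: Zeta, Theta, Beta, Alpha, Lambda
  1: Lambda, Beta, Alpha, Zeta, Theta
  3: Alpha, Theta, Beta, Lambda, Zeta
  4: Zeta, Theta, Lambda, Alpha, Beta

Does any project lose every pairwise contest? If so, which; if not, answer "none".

Pairwise majorities:
Theta vs Zeta: 5 to 8, Zeta.
Theta–Alpha: Alpha 7–6.
Theta vs Lambda: 1+2+3+4 = 10 for Theta, 3 for Lambda — Theta by 10–3.
Theta vs Beta: Theta, 11–2.
Zeta vs Alpha: 2+4 = 6 for Zeta, 7 for Alpha — Alpha by 7–6.
Zeta vs Lambda: Zeta is ranked higher on 1+2+4 = 7 ballots, Lambda on 6. Zeta wins 7–6.
Zeta vs Beta: Zeta is ranked higher on 2+2+4 = 8 ballots, Beta on 5. Zeta wins 8–5.
Alpha vs Lambda: 1+2+2+3 = 8 for Alpha, 5 for Lambda — Alpha by 8–5.
Alpha vs Beta: 9 to 4, Alpha.
Lambda vs Beta: Lambda, 7–6.
Beta is beaten in every head-to-head and is the Condorcet loser.

Beta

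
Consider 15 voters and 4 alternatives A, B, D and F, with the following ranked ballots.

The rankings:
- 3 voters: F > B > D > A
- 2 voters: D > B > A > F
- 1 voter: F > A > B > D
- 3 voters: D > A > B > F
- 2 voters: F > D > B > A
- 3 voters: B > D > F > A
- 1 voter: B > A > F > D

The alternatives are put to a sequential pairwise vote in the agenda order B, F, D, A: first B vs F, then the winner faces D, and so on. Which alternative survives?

B

Round 1: B vs F — 9–6, B advances.
Round 2: B vs D — 8–7, B advances.
Round 3: B vs A — 11–4, B advances.
B survives the agenda.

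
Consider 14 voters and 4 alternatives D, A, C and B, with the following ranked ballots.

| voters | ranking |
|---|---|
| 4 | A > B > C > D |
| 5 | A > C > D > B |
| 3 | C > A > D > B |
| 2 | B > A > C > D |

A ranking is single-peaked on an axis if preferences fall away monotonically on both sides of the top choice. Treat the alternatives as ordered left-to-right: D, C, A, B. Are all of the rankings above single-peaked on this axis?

yes

Axis positions: D=1, C=2, A=3, B=4.
Faction 1 (peak A at position 3): ranking walks positions 3-4-2-1, expanding outward from the peak — single-peaked.
Faction 2 (peak A at position 3): ranking walks positions 3-2-1-4, expanding outward from the peak — single-peaked.
Faction 3 (peak C at position 2): ranking walks positions 2-3-1-4, expanding outward from the peak — single-peaked.
Faction 4 (peak B at position 4): ranking walks positions 4-3-2-1, expanding outward from the peak — single-peaked.
Every ranking is single-peaked on this axis.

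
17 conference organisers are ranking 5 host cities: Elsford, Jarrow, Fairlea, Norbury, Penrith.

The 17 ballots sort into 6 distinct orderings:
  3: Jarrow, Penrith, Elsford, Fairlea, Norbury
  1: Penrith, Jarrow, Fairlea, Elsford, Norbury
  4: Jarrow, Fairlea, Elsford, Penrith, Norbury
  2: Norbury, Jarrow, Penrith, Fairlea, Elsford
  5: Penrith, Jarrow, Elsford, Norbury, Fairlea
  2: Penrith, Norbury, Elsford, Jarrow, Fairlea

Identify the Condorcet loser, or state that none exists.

Fairlea

Head-to-head results (17 organisers):
Elsford vs Jarrow: Elsford preferred on 2 ballots; Jarrow wins 15–2.
Elsford–Fairlea: Elsford 10–7.
Elsford vs Norbury: Elsford, 13–4.
Elsford vs Penrith: 4 for Elsford, 13 for Penrith — Penrith by 13–4.
Jarrow vs Fairlea: Jarrow wins 17–0.
Jarrow vs Norbury: Jarrow is ranked higher on 3+1+4+5 = 13 ballots, Norbury on 4. Jarrow wins 13–4.
Jarrow vs Penrith: Jarrow, 9–8.
Fairlea vs Norbury: Norbury wins 9–8.
Fairlea–Penrith: Penrith 13–4.
Norbury vs Penrith: Norbury is ranked higher on 2 ballots, Penrith on 15. Penrith wins 15–2.
Fairlea is beaten in every head-to-head and is the Condorcet loser.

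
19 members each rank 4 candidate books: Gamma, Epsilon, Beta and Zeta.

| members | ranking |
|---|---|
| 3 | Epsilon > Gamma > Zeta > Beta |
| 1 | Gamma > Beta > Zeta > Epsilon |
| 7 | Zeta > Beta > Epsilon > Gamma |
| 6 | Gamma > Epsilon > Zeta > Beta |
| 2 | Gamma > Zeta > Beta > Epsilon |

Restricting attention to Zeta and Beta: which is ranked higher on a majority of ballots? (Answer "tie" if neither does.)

Zeta

Ballots ranking Zeta above Beta: 3 + 7 + 6 + 2 = 18.
Ballots ranking Beta above Zeta: 19 − 18 = 1.
Zeta wins the head-to-head 18–1.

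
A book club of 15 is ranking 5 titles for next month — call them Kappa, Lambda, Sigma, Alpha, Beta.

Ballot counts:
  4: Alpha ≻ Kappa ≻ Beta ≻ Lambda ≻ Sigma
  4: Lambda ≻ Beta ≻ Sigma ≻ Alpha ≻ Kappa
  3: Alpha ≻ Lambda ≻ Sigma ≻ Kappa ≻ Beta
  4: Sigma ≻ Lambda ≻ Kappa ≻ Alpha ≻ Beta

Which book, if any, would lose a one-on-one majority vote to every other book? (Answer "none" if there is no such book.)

none

Head-to-head results (15 members):
Kappa–Lambda: Lambda 11–4.
Kappa vs Sigma: Kappa is ranked higher on 4 ballots, Sigma on 11. Sigma wins 11–4.
Kappa vs Alpha: 4 to 11, Alpha.
Kappa vs Beta: Kappa is ranked higher on 4+3+4 = 11 ballots, Beta on 4. Kappa wins 11–4.
Lambda–Sigma: Lambda 11–4.
Lambda vs Alpha: 8 to 7, Lambda.
Lambda vs Beta: Lambda, 11–4.
Sigma vs Alpha: 4+4 = 8 for Sigma, 7 for Alpha — Sigma by 8–7.
Sigma vs Beta: Beta, 8–7.
Alpha vs Beta: Alpha, 11–4.
Each book has at least one pairwise win (Kappa beats Beta; Lambda beats Kappa; Sigma beats Kappa; Alpha beats Kappa; Beta beats Sigma) — no Condorcet loser.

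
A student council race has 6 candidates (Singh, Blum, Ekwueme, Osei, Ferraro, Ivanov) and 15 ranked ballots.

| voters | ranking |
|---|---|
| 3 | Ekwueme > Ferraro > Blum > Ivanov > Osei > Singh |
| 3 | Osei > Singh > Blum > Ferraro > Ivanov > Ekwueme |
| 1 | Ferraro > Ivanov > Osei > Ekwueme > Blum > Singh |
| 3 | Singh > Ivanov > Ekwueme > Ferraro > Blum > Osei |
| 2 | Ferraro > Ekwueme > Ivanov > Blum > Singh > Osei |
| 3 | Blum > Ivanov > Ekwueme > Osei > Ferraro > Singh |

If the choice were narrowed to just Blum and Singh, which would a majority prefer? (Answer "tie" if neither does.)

Blum

Ballots ranking Blum above Singh: 3 + 1 + 2 + 3 = 9.
Ballots ranking Singh above Blum: 15 − 9 = 6.
Blum wins the head-to-head 9–6.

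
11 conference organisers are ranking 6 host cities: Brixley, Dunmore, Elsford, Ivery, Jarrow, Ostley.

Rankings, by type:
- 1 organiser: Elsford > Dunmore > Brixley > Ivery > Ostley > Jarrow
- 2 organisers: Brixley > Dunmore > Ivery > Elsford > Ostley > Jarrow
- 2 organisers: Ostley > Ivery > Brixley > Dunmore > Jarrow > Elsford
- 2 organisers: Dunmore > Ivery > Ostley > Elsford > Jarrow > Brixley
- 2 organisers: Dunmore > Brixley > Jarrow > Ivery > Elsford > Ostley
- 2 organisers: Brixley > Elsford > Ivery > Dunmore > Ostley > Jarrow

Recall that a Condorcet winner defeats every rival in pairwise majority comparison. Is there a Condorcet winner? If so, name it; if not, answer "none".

Check each pair by majority over 11 ballots:
Brixley vs Dunmore: Brixley preferred on 2+2+2 = 6 ballots; Brixley wins 6–5.
Brixley vs Elsford: 8 to 3, Brixley.
Brixley vs Ivery: Brixley preferred on 1+2+2+2 = 7 ballots; Brixley wins 7–4.
Brixley vs Jarrow: Brixley is ranked higher on 1+2+2+2+2 = 9 ballots, Jarrow on 2. Brixley wins 9–2.
Brixley vs Ostley: Brixley preferred on 1+2+2+2 = 7 ballots; Brixley wins 7–4.
Dunmore vs Elsford: Dunmore preferred on 2+2+2+2 = 8 ballots; Dunmore wins 8–3.
Dunmore vs Ivery: 1+2+2+2 = 7 for Dunmore, 4 for Ivery — Dunmore by 7–4.
Dunmore vs Jarrow: Dunmore preferred on 1+2+2+2+2+2 = 11 ballots; Dunmore wins 11–0.
Dunmore vs Ostley: Dunmore preferred on 1+2+2+2+2 = 9 ballots; Dunmore wins 9–2.
Elsford vs Ivery: 1+2 = 3 for Elsford, 8 for Ivery — Ivery by 8–3.
Elsford vs Jarrow: Elsford preferred on 1+2+2+2 = 7 ballots; Elsford wins 7–4.
Elsford vs Ostley: 7 to 4, Elsford.
Ivery vs Jarrow: Ivery preferred on 1+2+2+2+2 = 9 ballots; Ivery wins 9–2.
Ivery vs Ostley: 9 to 2, Ivery.
Jarrow vs Ostley: Jarrow is ranked higher on 2 ballots, Ostley on 9. Ostley wins 9–2.
Brixley wins every pairwise contest, so Brixley is the Condorcet winner.

Brixley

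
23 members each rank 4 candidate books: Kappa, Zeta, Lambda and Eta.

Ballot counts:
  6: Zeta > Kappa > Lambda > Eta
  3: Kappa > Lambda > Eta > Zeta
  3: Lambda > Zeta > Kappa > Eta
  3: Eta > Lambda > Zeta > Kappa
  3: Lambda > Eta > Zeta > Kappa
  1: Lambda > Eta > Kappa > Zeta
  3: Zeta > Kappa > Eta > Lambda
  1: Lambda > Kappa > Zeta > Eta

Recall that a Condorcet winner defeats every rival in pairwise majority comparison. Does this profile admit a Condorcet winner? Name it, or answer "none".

none

Head-to-head results (23 members):
Kappa vs Zeta: Zeta wins 18–5.
Kappa vs Lambda: Kappa wins 12–11.
Kappa–Eta: Kappa 16–7.
Zeta–Lambda: Lambda 14–9.
Zeta vs Eta: Zeta wins 13–10.
Lambda vs Eta: Lambda wins 17–6.
No book is unbeaten: Kappa loses to Zeta; Zeta loses to Lambda; Lambda loses to Kappa; Eta loses to Kappa. In particular Kappa beats Lambda beats Zeta beats Kappa is a majority cycle — no Condorcet winner exists.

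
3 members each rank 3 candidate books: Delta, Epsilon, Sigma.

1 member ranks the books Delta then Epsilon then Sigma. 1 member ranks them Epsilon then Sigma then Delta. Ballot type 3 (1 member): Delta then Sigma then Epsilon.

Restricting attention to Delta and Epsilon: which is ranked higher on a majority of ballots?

Delta

Ballots ranking Delta above Epsilon: 1 + 1 = 2.
Ballots ranking Epsilon above Delta: 3 − 2 = 1.
Delta wins the head-to-head 2–1.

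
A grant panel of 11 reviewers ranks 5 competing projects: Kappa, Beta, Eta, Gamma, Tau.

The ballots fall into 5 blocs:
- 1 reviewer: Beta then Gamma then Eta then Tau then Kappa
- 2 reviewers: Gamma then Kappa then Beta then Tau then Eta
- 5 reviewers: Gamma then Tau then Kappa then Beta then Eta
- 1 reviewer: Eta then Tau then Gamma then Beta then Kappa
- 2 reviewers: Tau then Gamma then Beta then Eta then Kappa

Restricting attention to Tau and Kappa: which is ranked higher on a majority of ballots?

Ballots ranking Tau above Kappa: 1 + 5 + 1 + 2 = 9.
Ballots ranking Kappa above Tau: 11 − 9 = 2.
Tau wins the head-to-head 9–2.

Tau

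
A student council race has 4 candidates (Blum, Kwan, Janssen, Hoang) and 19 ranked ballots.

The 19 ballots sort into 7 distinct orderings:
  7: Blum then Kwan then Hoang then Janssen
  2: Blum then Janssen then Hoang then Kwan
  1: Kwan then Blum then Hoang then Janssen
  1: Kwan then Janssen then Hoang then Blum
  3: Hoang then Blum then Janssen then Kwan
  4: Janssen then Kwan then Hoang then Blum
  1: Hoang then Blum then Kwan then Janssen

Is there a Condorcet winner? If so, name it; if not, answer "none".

Check each pair by majority over 19 ballots:
Blum vs Kwan: 13 to 6, Blum.
Blum vs Janssen: 7+2+1+3+1 = 14 for Blum, 5 for Janssen — Blum by 14–5.
Blum vs Hoang: Blum preferred on 7+2+1 = 10 ballots; Blum wins 10–9.
Kwan vs Janssen: Kwan is ranked higher on 7+1+1+1 = 10 ballots, Janssen on 9. Kwan wins 10–9.
Kwan vs Hoang: 13 to 6, Kwan.
Janssen vs Hoang: Janssen preferred on 2+1+4 = 7 ballots; Hoang wins 12–7.
Blum defeats every rival head-to-head and is the Condorcet winner.

Blum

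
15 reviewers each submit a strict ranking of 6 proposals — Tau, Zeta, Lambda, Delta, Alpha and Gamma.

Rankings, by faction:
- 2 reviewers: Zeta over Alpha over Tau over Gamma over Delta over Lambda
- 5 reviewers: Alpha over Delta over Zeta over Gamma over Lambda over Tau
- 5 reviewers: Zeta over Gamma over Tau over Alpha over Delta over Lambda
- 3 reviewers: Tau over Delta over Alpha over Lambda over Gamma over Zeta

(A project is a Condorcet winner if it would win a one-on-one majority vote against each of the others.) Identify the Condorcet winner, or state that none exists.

none

Pairwise majorities:
Tau–Zeta: Zeta 12–3.
Tau–Lambda: Tau 10–5.
Tau vs Delta: Tau wins 10–5.
Tau vs Alpha: Tau, 8–7.
Tau vs Gamma: Gamma wins 10–5.
Zeta–Lambda: Zeta 12–3.
Zeta–Delta: Delta 8–7.
Zeta–Alpha: Alpha 8–7.
Zeta vs Gamma: Zeta, 12–3.
Lambda vs Delta: Delta, 15–0.
Lambda vs Alpha: Alpha wins 15–0.
Lambda vs Gamma: Gamma, 12–3.
Delta–Alpha: Alpha 12–3.
Delta vs Gamma: Delta wins 8–7.
Alpha vs Gamma: Alpha wins 10–5.
Every project loses at least once (Tau loses to Zeta; Zeta loses to Delta; Lambda loses to Tau; Delta loses to Tau; Alpha loses to Tau; Gamma loses to Zeta). The majority relation contains the cycle Tau beats Delta beats Zeta beats Tau, so there is no Condorcet winner.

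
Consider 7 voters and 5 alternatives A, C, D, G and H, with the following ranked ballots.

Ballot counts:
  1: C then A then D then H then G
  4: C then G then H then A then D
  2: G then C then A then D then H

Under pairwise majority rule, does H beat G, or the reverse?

Ballots ranking H above G: 1.
Ballots ranking G above H: 7 − 1 = 6.
G wins the head-to-head 6–1.

G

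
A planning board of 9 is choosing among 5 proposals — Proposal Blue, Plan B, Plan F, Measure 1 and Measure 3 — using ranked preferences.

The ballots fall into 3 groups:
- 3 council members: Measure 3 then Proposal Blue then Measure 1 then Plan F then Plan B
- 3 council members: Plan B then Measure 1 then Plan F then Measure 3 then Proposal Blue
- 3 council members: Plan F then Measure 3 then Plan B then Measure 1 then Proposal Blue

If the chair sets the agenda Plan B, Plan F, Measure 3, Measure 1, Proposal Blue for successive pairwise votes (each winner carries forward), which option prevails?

Measure 1

Round 1: Plan B vs Plan F — 3–6, Plan F advances.
Round 2: Plan F vs Measure 3 — 6–3, Plan F advances.
Round 3: Plan F vs Measure 1 — 3–6, Measure 1 advances.
Round 4: Measure 1 vs Proposal Blue — 6–3, Measure 1 advances.
Measure 1 survives the agenda.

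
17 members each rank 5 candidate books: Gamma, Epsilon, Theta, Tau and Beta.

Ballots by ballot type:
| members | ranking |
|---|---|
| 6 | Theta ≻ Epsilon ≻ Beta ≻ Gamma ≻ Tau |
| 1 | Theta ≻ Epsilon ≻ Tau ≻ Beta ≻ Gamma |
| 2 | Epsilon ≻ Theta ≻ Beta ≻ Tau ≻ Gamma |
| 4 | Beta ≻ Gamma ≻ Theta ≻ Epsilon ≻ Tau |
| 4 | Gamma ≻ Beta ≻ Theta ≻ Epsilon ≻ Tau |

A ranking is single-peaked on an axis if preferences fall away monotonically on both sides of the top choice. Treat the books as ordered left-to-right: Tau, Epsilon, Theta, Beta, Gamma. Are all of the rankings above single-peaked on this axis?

yes

Axis positions: Tau=1, Epsilon=2, Theta=3, Beta=4, Gamma=5.
Ballot type 1 (peak Theta at position 3): ranking walks positions 3-2-4-5-1, expanding outward from the peak — single-peaked.
Ballot type 2 (peak Theta at position 3): ranking walks positions 3-2-1-4-5, expanding outward from the peak — single-peaked.
Ballot type 3 (peak Epsilon at position 2): ranking walks positions 2-3-4-1-5, expanding outward from the peak — single-peaked.
Ballot type 4 (peak Beta at position 4): ranking walks positions 4-5-3-2-1, expanding outward from the peak — single-peaked.
Ballot type 5 (peak Gamma at position 5): ranking walks positions 5-4-3-2-1, expanding outward from the peak — single-peaked.
Every ranking is single-peaked on this axis.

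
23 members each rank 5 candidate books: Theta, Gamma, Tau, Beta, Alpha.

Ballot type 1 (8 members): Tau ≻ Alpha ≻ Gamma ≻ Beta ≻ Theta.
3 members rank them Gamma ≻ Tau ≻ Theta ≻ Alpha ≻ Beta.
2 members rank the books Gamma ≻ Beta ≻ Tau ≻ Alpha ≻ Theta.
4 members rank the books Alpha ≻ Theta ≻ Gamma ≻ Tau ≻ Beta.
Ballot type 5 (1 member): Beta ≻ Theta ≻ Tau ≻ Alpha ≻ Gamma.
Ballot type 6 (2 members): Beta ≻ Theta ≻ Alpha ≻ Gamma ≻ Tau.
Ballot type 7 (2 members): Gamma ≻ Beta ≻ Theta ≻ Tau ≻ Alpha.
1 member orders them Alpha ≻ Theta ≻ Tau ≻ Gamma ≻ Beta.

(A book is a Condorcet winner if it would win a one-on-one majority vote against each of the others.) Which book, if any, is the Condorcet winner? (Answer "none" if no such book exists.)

none

Pairwise majorities:
Theta vs Gamma: Gamma wins 15–8.
Theta vs Tau: Tau, 13–10.
Theta vs Beta: Beta, 15–8.
Theta vs Alpha: Alpha, 15–8.
Gamma–Tau: Gamma 13–10.
Gamma vs Beta: Gamma, 20–3.
Gamma–Alpha: Alpha 16–7.
Tau vs Beta: Tau wins 16–7.
Tau–Alpha: Tau 16–7.
Beta vs Alpha: Alpha wins 16–7.
Every book loses at least once (Theta loses to Gamma; Gamma loses to Alpha; Tau loses to Gamma; Beta loses to Gamma; Alpha loses to Tau). The majority relation contains the cycle Gamma → Tau → Alpha → Gamma, so there is no Condorcet winner.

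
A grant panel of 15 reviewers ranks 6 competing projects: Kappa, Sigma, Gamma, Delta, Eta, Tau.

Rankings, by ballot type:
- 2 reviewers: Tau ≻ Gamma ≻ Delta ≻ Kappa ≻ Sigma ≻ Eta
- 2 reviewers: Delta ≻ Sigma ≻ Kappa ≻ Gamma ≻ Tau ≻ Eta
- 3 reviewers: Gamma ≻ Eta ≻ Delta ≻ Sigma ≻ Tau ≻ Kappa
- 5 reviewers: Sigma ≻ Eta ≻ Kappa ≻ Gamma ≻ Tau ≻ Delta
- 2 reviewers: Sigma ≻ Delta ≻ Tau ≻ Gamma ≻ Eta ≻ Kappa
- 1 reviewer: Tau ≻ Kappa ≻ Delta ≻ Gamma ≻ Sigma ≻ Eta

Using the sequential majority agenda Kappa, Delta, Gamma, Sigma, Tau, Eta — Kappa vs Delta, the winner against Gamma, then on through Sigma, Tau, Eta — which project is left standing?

Sigma

Round 1: Kappa vs Delta — 6–9, Delta advances.
Round 2: Delta vs Gamma — 5–10, Gamma advances.
Round 3: Gamma vs Sigma — 6–9, Sigma advances.
Round 4: Sigma vs Tau — 12–3, Sigma advances.
Round 5: Sigma vs Eta — 12–3, Sigma advances.
Sigma survives the agenda.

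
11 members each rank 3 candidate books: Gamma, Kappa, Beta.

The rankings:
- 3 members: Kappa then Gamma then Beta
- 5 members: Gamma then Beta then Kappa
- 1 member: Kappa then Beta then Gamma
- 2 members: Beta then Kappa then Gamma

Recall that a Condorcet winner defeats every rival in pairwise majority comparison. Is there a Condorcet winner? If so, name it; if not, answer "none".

none

Pairwise majorities:
Gamma vs Kappa: Gamma preferred on 5 ballots; Kappa wins 6–5.
Gamma vs Beta: Gamma is ranked higher on 3+5 = 8 ballots, Beta on 3. Gamma wins 8–3.
Kappa vs Beta: 3+1 = 4 for Kappa, 7 for Beta — Beta by 7–4.
Every book loses at least once (Gamma loses to Kappa; Kappa loses to Beta; Beta loses to Gamma). The majority relation contains the cycle Gamma beats Beta beats Kappa beats Gamma, so there is no Condorcet winner.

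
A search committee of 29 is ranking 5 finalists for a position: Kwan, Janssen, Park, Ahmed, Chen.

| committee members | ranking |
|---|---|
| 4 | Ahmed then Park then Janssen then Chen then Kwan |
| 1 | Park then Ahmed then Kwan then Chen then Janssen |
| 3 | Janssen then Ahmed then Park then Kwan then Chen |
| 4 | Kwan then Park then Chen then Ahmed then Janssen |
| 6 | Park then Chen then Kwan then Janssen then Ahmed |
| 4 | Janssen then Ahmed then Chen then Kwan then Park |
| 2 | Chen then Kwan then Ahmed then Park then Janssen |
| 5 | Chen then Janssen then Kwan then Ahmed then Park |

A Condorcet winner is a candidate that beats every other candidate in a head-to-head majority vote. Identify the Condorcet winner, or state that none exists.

none

Check each pair by majority over 29 ballots:
Kwan vs Janssen: 1+4+6+2 = 13 for Kwan, 16 for Janssen — Janssen by 16–13.
Kwan vs Park: Kwan is ranked higher on 4+4+2+5 = 15 ballots, Park on 14. Kwan wins 15–14.
Kwan vs Ahmed: 17 to 12, Kwan.
Kwan vs Chen: 1+3+4 = 8 for Kwan, 21 for Chen — Chen by 21–8.
Janssen vs Park: 12 to 17, Park.
Janssen vs Ahmed: 3+6+4+5 = 18 for Janssen, 11 for Ahmed — Janssen by 18–11.
Janssen vs Chen: Janssen preferred on 4+3+4 = 11 ballots; Chen wins 18–11.
Park vs Ahmed: Park preferred on 1+4+6 = 11 ballots; Ahmed wins 18–11.
Park vs Chen: Park preferred on 4+1+3+4+6 = 18 ballots; Park wins 18–11.
Ahmed vs Chen: 4+1+3+4 = 12 for Ahmed, 17 for Chen — Chen by 17–12.
No candidate is unbeaten: Kwan loses to Janssen; Janssen loses to Park; Park loses to Kwan; Ahmed loses to Kwan; Chen loses to Park. In particular Kwan beats Park beats Janssen beats Kwan is a majority cycle — no Condorcet winner exists.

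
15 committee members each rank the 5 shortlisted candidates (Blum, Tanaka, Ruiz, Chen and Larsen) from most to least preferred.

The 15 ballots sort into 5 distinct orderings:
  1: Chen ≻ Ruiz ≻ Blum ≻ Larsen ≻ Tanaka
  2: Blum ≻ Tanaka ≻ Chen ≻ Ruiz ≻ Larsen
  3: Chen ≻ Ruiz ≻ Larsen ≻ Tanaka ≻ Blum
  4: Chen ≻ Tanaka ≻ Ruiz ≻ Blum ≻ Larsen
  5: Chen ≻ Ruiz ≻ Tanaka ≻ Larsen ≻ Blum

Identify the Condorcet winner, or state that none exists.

Chen

Head-to-head results (15 committee members):
Blum vs Tanaka: Tanaka wins 12–3.
Blum vs Ruiz: Ruiz, 13–2.
Blum vs Chen: Chen wins 13–2.
Blum–Larsen: Larsen 8–7.
Tanaka vs Ruiz: Ruiz, 9–6.
Tanaka vs Chen: Chen, 13–2.
Tanaka vs Larsen: Tanaka wins 11–4.
Ruiz vs Chen: Chen wins 15–0.
Ruiz vs Larsen: Ruiz wins 15–0.
Chen vs Larsen: Chen wins 15–0.
Chen wins every pairwise contest, so Chen is the Condorcet winner.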